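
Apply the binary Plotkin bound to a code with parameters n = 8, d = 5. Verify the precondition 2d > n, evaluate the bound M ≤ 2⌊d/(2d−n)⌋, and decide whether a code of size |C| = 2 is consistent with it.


Plotkin bound M ≤ 4; given |C| = 2 ≤ bound (satisfied).

Check applicability: 2d = 10, n = 8.
2d − n = 2 > 0, so Plotkin applies.
Compute d/(2d−n) = 5/2 ≈ 2.5000.
⌊d/(2d−n)⌋ = 2.
Plotkin bound: M ≤ 2·2 = 4.
Given |C| = 2, check: satisfied.
This |C| is below the Plotkin bound.


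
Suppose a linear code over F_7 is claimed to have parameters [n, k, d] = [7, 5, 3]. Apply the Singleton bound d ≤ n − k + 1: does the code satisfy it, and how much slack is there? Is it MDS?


Singleton RHS = n − k + 1 = 3, slack = 0, bound satisfied, MDS.

Singleton bound: d ≤ n − k + 1.
Here n = 7, k = 5, so n − k + 1 = 3.
Given d = 3, check d ≤ 3: YES.
Slack = (n − k + 1) − d = 0.
The code is MDS (slack = 0).
Description: the claimed parameters are [7, 5, 3]_7; such a code would be MDS (meets Singleton bound).


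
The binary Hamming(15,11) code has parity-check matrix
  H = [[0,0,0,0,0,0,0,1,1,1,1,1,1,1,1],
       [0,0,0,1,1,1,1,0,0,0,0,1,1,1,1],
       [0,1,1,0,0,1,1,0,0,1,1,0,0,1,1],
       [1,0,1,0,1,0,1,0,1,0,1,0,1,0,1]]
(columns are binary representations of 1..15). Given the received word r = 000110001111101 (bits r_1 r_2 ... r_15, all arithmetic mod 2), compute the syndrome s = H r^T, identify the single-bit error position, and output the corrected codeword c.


s = (0, 1, 1, 1)^T, error position = 7, corrected codeword c = 000110101111101

Compute s = H r^T mod 2 one row at a time:
  s_1 = 0 + 1 + 1 + 1 + 1 + 1 + 0 + 1 = 6 ≡ 0 (mod 2).
  s_2 = 1 + 1 + 0 + 0 + 1 + 1 + 0 + 1 = 5 ≡ 1 (mod 2).
  s_3 = 0 + 0 + 0 + 0 + 1 + 1 + 0 + 1 = 3 ≡ 1 (mod 2).
  s_4 = 0 + 0 + 1 + 0 + 1 + 1 + 1 + 1 = 5 ≡ 1 (mod 2).
s = (0, 1, 1, 1)^T — this equals column 7 of H (binary 0111), so error is at position 7.
Correct: flip bit 7 of r = 000110001111101 to get c = 000110101111101.


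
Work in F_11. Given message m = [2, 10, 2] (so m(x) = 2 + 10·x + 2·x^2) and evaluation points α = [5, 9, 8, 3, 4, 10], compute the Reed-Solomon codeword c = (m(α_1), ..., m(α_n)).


c = [3, 1, 1, 6, 8, 5]

Message polynomial: m(x) = 2 + 10·x + 2·x^2 (mod 11).
For each evaluation point α_i, compute m(α_i) mod 11:
  α_1 = 5: Horner steps 2 → 9 → 3, so m(5) = 3.
  α_2 = 9: Horner steps 2 → 6 → 1, so m(9) = 1.
  α_3 = 8: Horner steps 2 → 4 → 1, so m(8) = 1.
  α_4 = 3: Horner steps 2 → 5 → 6, so m(3) = 6.
  α_5 = 4: Horner steps 2 → 7 → 8, so m(4) = 8.
  α_6 = 10: Horner steps 2 → 8 → 5, so m(10) = 5.
Codeword c = [3, 1, 1, 6, 8, 5] ∈ F_11^6.


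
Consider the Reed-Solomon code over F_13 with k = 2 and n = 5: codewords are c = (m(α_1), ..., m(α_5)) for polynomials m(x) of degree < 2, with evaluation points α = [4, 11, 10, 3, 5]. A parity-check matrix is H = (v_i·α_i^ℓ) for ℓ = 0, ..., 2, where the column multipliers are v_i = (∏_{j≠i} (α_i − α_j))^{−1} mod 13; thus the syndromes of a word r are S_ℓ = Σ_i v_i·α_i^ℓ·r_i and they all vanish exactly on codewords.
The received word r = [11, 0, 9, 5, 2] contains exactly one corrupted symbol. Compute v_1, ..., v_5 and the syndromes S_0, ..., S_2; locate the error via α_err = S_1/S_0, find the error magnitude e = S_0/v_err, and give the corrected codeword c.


S = (3, 9, 1), error at position 4, error magnitude e = 11, c = [11, 0, 9, 7, 2].

Step 1: column multipliers v_i = (∏_{j≠i}(α_i − α_j))^{−1} mod 13.
  i = 1 (α = 4): (4−11)(4−10)(4−3)(4−5) = (−7)·(−6)·1·(−1) = −42 ≡ 10, so v_1 = 10^{−1} = 4 (mod 13).
  i = 2 (α = 11): (11−4)(11−10)(11−3)(11−5) = 7·1·8·6 = 336 ≡ 11, so v_2 = 11^{−1} = 6 (mod 13).
  i = 3 (α = 10): (10−4)(10−11)(10−3)(10−5) = 6·(−1)·7·5 = −210 ≡ 11, so v_3 = 11^{−1} = 6 (mod 13).
  i = 4 (α = 3): (3−4)(3−11)(3−10)(3−5) = (−1)·(−8)·(−7)·(−2) = 112 ≡ 8, so v_4 = 8^{−1} = 5 (mod 13).
  i = 5 (α = 5): (5−4)(5−11)(5−10)(5−3) = 1·(−6)·(−5)·2 = 60 ≡ 8, so v_5 = 8^{−1} = 5 (mod 13).
  v = [4, 6, 6, 5, 5].
Step 2: syndromes of r = [11, 0, 9, 5, 2] (all sums mod 13).
  S_0 = Σ v_i r_i = 4·11 + 6·0 + 6·9 + 5·5 + 5·2 = 133 ≡ 3.
  S_1 = Σ v_i α_i r_i = 4·4·11 + 6·11·0 + 6·10·9 + 5·3·5 + 5·5·2 = 841 ≡ 9.
  α_i^2 mod 13 = [3, 4, 9, 9, 12].
  S_2 = Σ v_i α_i^2 r_i = 4·3·11 + 6·4·0 + 6·9·9 + 5·9·5 + 5·12·2 = 963 ≡ 1.
  S = (3, 9, 1) ≠ 0, so r is not a codeword (an error is present).
Step 3: locate the error. For a single error e at position i, S_ℓ = v_i·e·α_i^ℓ, so α_err = S_1/S_0.
  S_0^{−1} = 3^{−1} = 9 (mod 13), so α_err = 9·9 = 81 ≡ 3 = α_4. Error position i = 4.
  Consistency check: S_2/S_1 = 1·3 = 3 ≡ 3 = α_err ✓ (single-error assumption holds).
Step 4: error magnitude e = S_0/v_4 = S_0·∏_{j≠4}(α_4 − α_j) = 3·8 = 24 ≡ 11 (mod 13).
Step 5: correct position 4: c_4 = r_4 − e = 5 − 11 ≡ 7 (mod 13). Hence c = [11, 0, 9, 7, 2].
  Check: interpolating c through the α_i gives m(x) = 8 + 4·x (degree < 2) with m(α_i) = c_i for every i, so c is indeed a codeword.


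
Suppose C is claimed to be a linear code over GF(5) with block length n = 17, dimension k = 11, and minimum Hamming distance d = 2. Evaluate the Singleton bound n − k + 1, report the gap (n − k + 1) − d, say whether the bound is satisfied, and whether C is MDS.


Singleton RHS = n − k + 1 = 7, slack = 5, bound satisfied, not MDS.

Singleton bound: d ≤ n − k + 1.
Here n = 17, k = 11, so n − k + 1 = 7.
Given d = 2, check d ≤ 7: YES.
Slack = (n − k + 1) − d = 5.
The code is NOT MDS (slack = 5 > 0).
Description: the claimed parameters are [17, 11, 2]_5; such a code would be non-MDS.


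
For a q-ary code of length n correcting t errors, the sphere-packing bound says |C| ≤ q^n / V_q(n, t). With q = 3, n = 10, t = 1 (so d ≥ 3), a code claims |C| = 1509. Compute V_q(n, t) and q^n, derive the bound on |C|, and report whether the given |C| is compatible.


V_q(n, t) = 21, q^n = 59049, Hamming bound = 2811, |C| = 1509 ≤ bound (satisfied).

Step 1: Compute V_q(n, t) = Σ_{j=0}^1 C(n, j) (q−1)^j.
  j = 0: C(10,0)·(2)^0 = 1·1 = 1.
  j = 1: C(10,1)·(2)^1 = 10·2 = 20.
  V_q(n, t) = 1 + 20 = 21.
Step 2: q^n = 3^10 = 59049.
Step 3: Hamming bound ⌊q^n / V_q(n,t)⌋ = ⌊59049/21⌋ = 2811.
Step 4: Compare |C| = 1509 to 2811: satisfied.
The claimed |C| lies below the Hamming bound.


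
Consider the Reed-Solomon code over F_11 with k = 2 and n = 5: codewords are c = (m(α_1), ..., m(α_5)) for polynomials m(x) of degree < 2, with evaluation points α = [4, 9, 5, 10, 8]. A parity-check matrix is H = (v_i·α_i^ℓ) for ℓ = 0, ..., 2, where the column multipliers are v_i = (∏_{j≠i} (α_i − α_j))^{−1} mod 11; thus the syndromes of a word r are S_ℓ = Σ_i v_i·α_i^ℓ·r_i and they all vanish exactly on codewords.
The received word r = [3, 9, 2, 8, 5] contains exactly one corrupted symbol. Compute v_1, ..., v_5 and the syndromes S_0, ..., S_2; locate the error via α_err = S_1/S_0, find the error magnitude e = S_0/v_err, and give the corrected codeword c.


S = (3, 2, 5), error at position 5, error magnitude e = 6, c = [3, 9, 2, 8, 10].

Step 1: column multipliers v_i = (∏_{j≠i}(α_i − α_j))^{−1} mod 11.
  i = 1 (α = 4): (4−9)(4−5)(4−10)(4−8) = (−5)·(−1)·(−6)·(−4) = 120 ≡ 10, so v_1 = 10^{−1} = 10 (mod 11).
  i = 2 (α = 9): (9−4)(9−5)(9−10)(9−8) = 5·4·(−1)·1 = −20 ≡ 2, so v_2 = 2^{−1} = 6 (mod 11).
  i = 3 (α = 5): (5−4)(5−9)(5−10)(5−8) = 1·(−4)·(−5)·(−3) = −60 ≡ 6, so v_3 = 6^{−1} = 2 (mod 11).
  i = 4 (α = 10): (10−4)(10−9)(10−5)(10−8) = 6·1·5·2 = 60 ≡ 5, so v_4 = 5^{−1} = 9 (mod 11).
  i = 5 (α = 8): (8−4)(8−9)(8−5)(8−10) = 4·(−1)·3·(−2) = 24 ≡ 2, so v_5 = 2^{−1} = 6 (mod 11).
  v = [10, 6, 2, 9, 6].
Step 2: syndromes of r = [3, 9, 2, 8, 5] (all sums mod 11).
  S_0 = Σ v_i r_i = 10·3 + 6·9 + 2·2 + 9·8 + 6·5 = 190 ≡ 3.
  S_1 = Σ v_i α_i r_i = 10·4·3 + 6·9·9 + 2·5·2 + 9·10·8 + 6·8·5 = 1586 ≡ 2.
  α_i^2 mod 11 = [5, 4, 3, 1, 9].
  S_2 = Σ v_i α_i^2 r_i = 10·5·3 + 6·4·9 + 2·3·2 + 9·1·8 + 6·9·5 = 720 ≡ 5.
  S = (3, 2, 5) ≠ 0, so r is not a codeword (an error is present).
Step 3: locate the error. For a single error e at position i, S_ℓ = v_i·e·α_i^ℓ, so α_err = S_1/S_0.
  S_0^{−1} = 3^{−1} = 4 (mod 11), so α_err = 2·4 = 8 ≡ 8 = α_5. Error position i = 5.
  Consistency check: S_2/S_1 = 5·6 = 30 ≡ 8 = α_err ✓ (single-error assumption holds).
Step 4: error magnitude e = S_0/v_5 = S_0·∏_{j≠5}(α_5 − α_j) = 3·2 = 6 ≡ 6 (mod 11).
Step 5: correct position 5: c_5 = r_5 − e = 5 − 6 ≡ 10 (mod 11). Hence c = [3, 9, 2, 8, 10].
  Check: interpolating c through the α_i gives m(x) = 7 + 10·x (degree < 2) with m(α_i) = c_i for every i, so c is indeed a codeword.


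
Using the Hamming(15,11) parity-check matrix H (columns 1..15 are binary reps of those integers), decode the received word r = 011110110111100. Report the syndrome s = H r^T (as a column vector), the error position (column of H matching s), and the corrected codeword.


s = (1, 1, 1, 1)^T, error position = 15, corrected codeword c = 011110110111101

Compute s = H r^T mod 2 one row at a time:
  s_1 = 1 + 0 + 1 + 1 + 1 + 1 + 0 + 0 = 5 ≡ 1 (mod 2).
  s_2 = 1 + 1 + 0 + 1 + 1 + 1 + 0 + 0 = 5 ≡ 1 (mod 2).
  s_3 = 1 + 1 + 0 + 1 + 1 + 1 + 0 + 0 = 5 ≡ 1 (mod 2).
  s_4 = 0 + 1 + 1 + 1 + 0 + 1 + 1 + 0 = 5 ≡ 1 (mod 2).
s = (1, 1, 1, 1)^T — this equals column 15 of H (binary 1111), so error is at position 15.
Correct: flip bit 15 of r = 011110110111100 to get c = 011110110111101.


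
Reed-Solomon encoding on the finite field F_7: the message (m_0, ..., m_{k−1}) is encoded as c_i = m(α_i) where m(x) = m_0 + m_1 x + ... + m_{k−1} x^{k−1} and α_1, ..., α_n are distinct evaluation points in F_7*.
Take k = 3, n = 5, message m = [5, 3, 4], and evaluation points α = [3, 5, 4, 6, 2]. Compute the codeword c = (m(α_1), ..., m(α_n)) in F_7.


c = [1, 1, 4, 6, 6]

Message polynomial: m(x) = 5 + 3·x + 4·x^2 (mod 7).
For each evaluation point α_i, compute m(α_i) mod 7:
  α_1 = 3: Horner steps 4 → 1 → 1, so m(3) = 1.
  α_2 = 5: Horner steps 4 → 2 → 1, so m(5) = 1.
  α_3 = 4: Horner steps 4 → 5 → 4, so m(4) = 4.
  α_4 = 6: Horner steps 4 → 6 → 6, so m(6) = 6.
  α_5 = 2: Horner steps 4 → 4 → 6, so m(2) = 6.
Codeword c = [1, 1, 4, 6, 6] ∈ F_7^5.


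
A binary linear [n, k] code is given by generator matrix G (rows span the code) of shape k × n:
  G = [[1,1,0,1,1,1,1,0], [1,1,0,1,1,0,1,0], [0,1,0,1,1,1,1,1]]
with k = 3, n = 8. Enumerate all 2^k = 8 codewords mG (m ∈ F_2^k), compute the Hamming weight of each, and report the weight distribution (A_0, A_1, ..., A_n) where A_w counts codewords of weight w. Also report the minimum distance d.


Weight distribution: A_0 = 1, A_1 = 1, A_2 = 1, A_3 = 1, A_5 = 2, A_6 = 2. Minimum distance d = 1.

Enumerate all 2^3 = 8 messages m ∈ F_2^3.
For each, compute codeword c = mG in F_2^8, then tally its weight.
  m = 000 → c = 00000000, weight = 0.
  m = 100 → c = 11011110, weight = 6.
  m = 010 → c = 11011010, weight = 5.
  m = 110 → c = 00000100, weight = 1.
  m = 001 → c = 01011111, weight = 6.
  m = 101 → c = 10000001, weight = 2.
  m = 011 → c = 10000101, weight = 3.
  m = 111 → c = 01011011, weight = 5.
Tally weights:
  weight 0: 1 codewords.
  weight 1: 1 codewords.
  weight 2: 1 codewords.
  weight 3: 1 codewords.
  weight 5: 2 codewords.
  weight 6: 2 codewords.
Minimum distance d = smallest w > 0 with A_w > 0 = 1.
Sanity: Σ A_w = 8 = 2^3 = 8 ✓.


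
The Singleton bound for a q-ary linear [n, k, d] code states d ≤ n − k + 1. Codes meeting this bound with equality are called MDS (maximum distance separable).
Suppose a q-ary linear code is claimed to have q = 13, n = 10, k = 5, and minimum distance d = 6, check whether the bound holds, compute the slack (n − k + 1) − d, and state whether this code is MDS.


Singleton RHS = n − k + 1 = 6, slack = 0, bound satisfied, MDS.

Singleton bound: d ≤ n − k + 1.
Here n = 10, k = 5, so n − k + 1 = 6.
Given d = 6, check d ≤ 6: YES.
Slack = (n − k + 1) − d = 0.
The code is MDS (slack = 0).
Description: the claimed parameters are [10, 5, 6]_13; such a code would be MDS (meets Singleton bound).


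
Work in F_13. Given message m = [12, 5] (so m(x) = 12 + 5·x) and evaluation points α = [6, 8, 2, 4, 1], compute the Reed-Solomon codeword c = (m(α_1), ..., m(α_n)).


c = [3, 0, 9, 6, 4]

Message polynomial: m(x) = 12 + 5·x (mod 13).
For each evaluation point α_i, compute m(α_i) mod 13:
  α_1 = 6: Horner steps 5 → 3, so m(6) = 3.
  α_2 = 8: Horner steps 5 → 0, so m(8) = 0.
  α_3 = 2: Horner steps 5 → 9, so m(2) = 9.
  α_4 = 4: Horner steps 5 → 6, so m(4) = 6.
  α_5 = 1: Horner steps 5 → 4, so m(1) = 4.
Codeword c = [3, 0, 9, 6, 4] ∈ F_13^5.


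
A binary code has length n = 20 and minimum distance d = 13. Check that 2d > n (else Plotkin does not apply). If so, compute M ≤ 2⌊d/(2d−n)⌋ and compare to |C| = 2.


Plotkin bound M ≤ 4; given |C| = 2 ≤ bound (satisfied).

Check applicability: 2d = 26, n = 20.
2d − n = 6 > 0, so Plotkin applies.
Compute d/(2d−n) = 13/6 ≈ 2.1667.
⌊d/(2d−n)⌋ = 2.
Plotkin bound: M ≤ 2·2 = 4.
Given |C| = 2, check: satisfied.
This |C| is below the Plotkin bound.


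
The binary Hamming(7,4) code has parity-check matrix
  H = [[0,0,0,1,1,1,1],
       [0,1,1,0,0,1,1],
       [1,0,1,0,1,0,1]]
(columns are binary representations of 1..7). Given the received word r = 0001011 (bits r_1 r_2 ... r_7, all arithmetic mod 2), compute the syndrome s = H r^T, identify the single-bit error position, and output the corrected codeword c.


s = (1, 0, 1)^T, error position = 5, corrected codeword c = 0001111

Compute s = H r^T mod 2 one row at a time:
  s_1 = 1 + 0 + 1 + 1 = 3 ≡ 1 (mod 2).
  s_2 = 0 + 0 + 1 + 1 = 2 ≡ 0 (mod 2).
  s_3 = 0 + 0 + 0 + 1 = 1 ≡ 1 (mod 2).
s = (1, 0, 1)^T — this equals column 5 of H (binary 101), so error is at position 5.
Correct: flip bit 5 of r = 0001011 to get c = 0001111.


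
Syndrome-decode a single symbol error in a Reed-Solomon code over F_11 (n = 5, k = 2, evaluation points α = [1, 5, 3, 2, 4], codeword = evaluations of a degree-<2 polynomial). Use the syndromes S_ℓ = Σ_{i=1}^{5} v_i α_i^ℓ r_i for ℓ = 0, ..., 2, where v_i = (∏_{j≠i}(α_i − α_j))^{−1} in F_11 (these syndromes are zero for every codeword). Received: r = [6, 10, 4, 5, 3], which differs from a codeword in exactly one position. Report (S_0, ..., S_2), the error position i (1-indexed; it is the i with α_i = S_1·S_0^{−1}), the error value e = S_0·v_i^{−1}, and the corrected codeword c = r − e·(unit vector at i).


S = (4, 9, 1), error at position 2, error magnitude e = 8, c = [6, 2, 4, 5, 3].

Step 1: column multipliers v_i = (∏_{j≠i}(α_i − α_j))^{−1} mod 11.
  i = 1 (α = 1): (1−5)(1−3)(1−2)(1−4) = (−4)·(−2)·(−1)·(−3) = 24 ≡ 2, so v_1 = 2^{−1} = 6 (mod 11).
  i = 2 (α = 5): (5−1)(5−3)(5−2)(5−4) = 4·2·3·1 = 24 ≡ 2, so v_2 = 2^{−1} = 6 (mod 11).
  i = 3 (α = 3): (3−1)(3−5)(3−2)(3−4) = 2·(−2)·1·(−1) = 4 ≡ 4, so v_3 = 4^{−1} = 3 (mod 11).
  i = 4 (α = 2): (2−1)(2−5)(2−3)(2−4) = 1·(−3)·(−1)·(−2) = −6 ≡ 5, so v_4 = 5^{−1} = 9 (mod 11).
  i = 5 (α = 4): (4−1)(4−5)(4−3)(4−2) = 3·(−1)·1·2 = −6 ≡ 5, so v_5 = 5^{−1} = 9 (mod 11).
  v = [6, 6, 3, 9, 9].
Step 2: syndromes of r = [6, 10, 4, 5, 3] (all sums mod 11).
  S_0 = Σ v_i r_i = 6·6 + 6·10 + 3·4 + 9·5 + 9·3 = 180 ≡ 4.
  S_1 = Σ v_i α_i r_i = 6·1·6 + 6·5·10 + 3·3·4 + 9·2·5 + 9·4·3 = 570 ≡ 9.
  α_i^2 mod 11 = [1, 3, 9, 4, 5].
  S_2 = Σ v_i α_i^2 r_i = 6·1·6 + 6·3·10 + 3·9·4 + 9·4·5 + 9·5·3 = 639 ≡ 1.
  S = (4, 9, 1) ≠ 0, so r is not a codeword (an error is present).
Step 3: locate the error. For a single error e at position i, S_ℓ = v_i·e·α_i^ℓ, so α_err = S_1/S_0.
  S_0^{−1} = 4^{−1} = 3 (mod 11), so α_err = 9·3 = 27 ≡ 5 = α_2. Error position i = 2.
  Consistency check: S_2/S_1 = 1·5 = 5 ≡ 5 = α_err ✓ (single-error assumption holds).
Step 4: error magnitude e = S_0/v_2 = S_0·∏_{j≠2}(α_2 − α_j) = 4·2 = 8 ≡ 8 (mod 11).
Step 5: correct position 2: c_2 = r_2 − e = 10 − 8 ≡ 2 (mod 11). Hence c = [6, 2, 4, 5, 3].
  Check: interpolating c through the α_i gives m(x) = 7 + 10·x (degree < 2) with m(α_i) = c_i for every i, so c is indeed a codeword.


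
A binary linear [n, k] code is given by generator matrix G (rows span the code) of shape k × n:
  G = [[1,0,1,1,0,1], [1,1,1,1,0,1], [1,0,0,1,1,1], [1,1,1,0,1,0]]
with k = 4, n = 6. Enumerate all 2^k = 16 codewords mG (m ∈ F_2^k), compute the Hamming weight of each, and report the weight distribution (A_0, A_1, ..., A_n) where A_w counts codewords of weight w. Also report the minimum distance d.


Weight distribution: A_0 = 1, A_1 = 2, A_2 = 2, A_3 = 4, A_4 = 5, A_5 = 2. Minimum distance d = 1.

Enumerate all 2^4 = 16 messages m ∈ F_2^4.
For each, compute codeword c = mG in F_2^6, then tally its weight.
  m = 0000 → c = 000000, weight = 0.
  m = 1000 → c = 101101, weight = 4.
  m = 0100 → c = 111101, weight = 5.
  m = 1100 → c = 010000, weight = 1.
  m = 0010 → c = 100111, weight = 4.
  m = 1010 → c = 001010, weight = 2.
  m = 0110 → c = 011010, weight = 3.
  m = 1110 → c = 110111, weight = 5.
  m = 0001 → c = 111010, weight = 4.
  m = 1001 → c = 010111, weight = 4.
  m = 0101 → c = 000111, weight = 3.
  m = 1101 → c = 101010, weight = 3.
  m = 0011 → c = 011101, weight = 4.
  m = 1011 → c = 110000, weight = 2.
  m = 0111 → c = 100000, weight = 1.
  m = 1111 → c = 001101, weight = 3.
Tally weights:
  weight 0: 1 codewords.
  weight 1: 2 codewords.
  weight 2: 2 codewords.
  weight 3: 4 codewords.
  weight 4: 5 codewords.
  weight 5: 2 codewords.
Minimum distance d = smallest w > 0 with A_w > 0 = 1.
Sanity: Σ A_w = 16 = 2^4 = 16 ✓.


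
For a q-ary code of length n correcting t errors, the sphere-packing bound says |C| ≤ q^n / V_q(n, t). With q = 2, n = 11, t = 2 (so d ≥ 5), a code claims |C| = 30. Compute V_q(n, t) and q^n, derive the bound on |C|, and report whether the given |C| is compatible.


V_q(n, t) = 67, q^n = 2048, Hamming bound = 30, |C| = 30 ≤ bound (satisfied).

Step 1: Compute V_q(n, t) = Σ_{j=0}^2 C(n, j) (q−1)^j.
  j = 0: C(11,0)·(1)^0 = 1·1 = 1.
  j = 1: C(11,1)·(1)^1 = 11·1 = 11.
  j = 2: C(11,2)·(1)^2 = 55·1 = 55.
  V_q(n, t) = 1 + 11 + 55 = 67.
Step 2: q^n = 2^11 = 2048.
Step 3: Hamming bound ⌊q^n / V_q(n,t)⌋ = ⌊2048/67⌋ = 30.
Step 4: Compare |C| = 30 to 30: satisfied.
The claimed |C| lies at the Hamming bound (tight).


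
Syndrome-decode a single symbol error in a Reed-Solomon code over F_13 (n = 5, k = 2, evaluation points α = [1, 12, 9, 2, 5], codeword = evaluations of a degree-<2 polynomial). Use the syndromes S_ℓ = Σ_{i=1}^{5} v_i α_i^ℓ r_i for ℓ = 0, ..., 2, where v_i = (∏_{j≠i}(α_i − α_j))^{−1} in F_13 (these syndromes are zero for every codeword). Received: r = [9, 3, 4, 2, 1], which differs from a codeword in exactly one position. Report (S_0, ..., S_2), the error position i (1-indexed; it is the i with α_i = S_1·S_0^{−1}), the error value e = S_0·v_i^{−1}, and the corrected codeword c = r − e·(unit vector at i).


S = (11, 11, 11), error at position 1, error magnitude e = 11, c = [11, 3, 4, 2, 1].

Step 1: column multipliers v_i = (∏_{j≠i}(α_i − α_j))^{−1} mod 13.
  i = 1 (α = 1): (1−12)(1−9)(1−2)(1−5) = (−11)·(−8)·(−1)·(−4) = 352 ≡ 1, so v_1 = 1^{−1} = 1 (mod 13).
  i = 2 (α = 12): (12−1)(12−9)(12−2)(12−5) = 11·3·10·7 = 2310 ≡ 9, so v_2 = 9^{−1} = 3 (mod 13).
  i = 3 (α = 9): (9−1)(9−12)(9−2)(9−5) = 8·(−3)·7·4 = −672 ≡ 4, so v_3 = 4^{−1} = 10 (mod 13).
  i = 4 (α = 2): (2−1)(2−12)(2−9)(2−5) = 1·(−10)·(−7)·(−3) = −210 ≡ 11, so v_4 = 11^{−1} = 6 (mod 13).
  i = 5 (α = 5): (5−1)(5−12)(5−9)(5−2) = 4·(−7)·(−4)·3 = 336 ≡ 11, so v_5 = 11^{−1} = 6 (mod 13).
  v = [1, 3, 10, 6, 6].
Step 2: syndromes of r = [9, 3, 4, 2, 1] (all sums mod 13).
  S_0 = Σ v_i r_i = 1·9 + 3·3 + 10·4 + 6·2 + 6·1 = 76 ≡ 11.
  S_1 = Σ v_i α_i r_i = 1·1·9 + 3·12·3 + 10·9·4 + 6·2·2 + 6·5·1 = 531 ≡ 11.
  α_i^2 mod 13 = [1, 1, 3, 4, 12].
  S_2 = Σ v_i α_i^2 r_i = 1·1·9 + 3·1·3 + 10·3·4 + 6·4·2 + 6·12·1 = 258 ≡ 11.
  S = (11, 11, 11) ≠ 0, so r is not a codeword (an error is present).
Step 3: locate the error. For a single error e at position i, S_ℓ = v_i·e·α_i^ℓ, so α_err = S_1/S_0.
  S_0^{−1} = 11^{−1} = 6 (mod 13), so α_err = 11·6 = 66 ≡ 1 = α_1. Error position i = 1.
  Consistency check: S_2/S_1 = 11·6 = 66 ≡ 1 = α_err ✓ (single-error assumption holds).
Step 4: error magnitude e = S_0/v_1 = S_0·∏_{j≠1}(α_1 − α_j) = 11·1 = 11 ≡ 11 (mod 13).
Step 5: correct position 1: c_1 = r_1 − e = 9 − 11 ≡ 11 (mod 13). Hence c = [11, 3, 4, 2, 1].
  Check: interpolating c through the α_i gives m(x) = 7 + 4·x (degree < 2) with m(α_i) = c_i for every i, so c is indeed a codeword.


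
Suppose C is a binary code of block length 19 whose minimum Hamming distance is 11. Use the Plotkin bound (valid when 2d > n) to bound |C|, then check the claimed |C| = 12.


Plotkin bound M ≤ 6; given |C| = 12 > bound (violated).

Check applicability: 2d = 22, n = 19.
2d − n = 3 > 0, so Plotkin applies.
Compute d/(2d−n) = 11/3 ≈ 3.6667.
⌊d/(2d−n)⌋ = 3.
Plotkin bound: M ≤ 2·3 = 6.
Given |C| = 12, check: VIOLATED.
This |C| is above the Plotkin bound, so no binary code with n = 19, d = 11 and 12 codewords exists.


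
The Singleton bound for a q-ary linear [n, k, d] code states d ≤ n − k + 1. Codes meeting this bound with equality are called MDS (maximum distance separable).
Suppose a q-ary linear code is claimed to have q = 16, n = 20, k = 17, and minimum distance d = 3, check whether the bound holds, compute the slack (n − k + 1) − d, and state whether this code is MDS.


Singleton RHS = n − k + 1 = 4, slack = 1, bound satisfied, not MDS.

Singleton bound: d ≤ n − k + 1.
Here n = 20, k = 17, so n − k + 1 = 4.
Given d = 3, check d ≤ 4: YES.
Slack = (n − k + 1) − d = 1.
The code is NOT MDS (slack = 1 > 0).
Description: the claimed parameters are [20, 17, 3]_16; such a code would be non-MDS.


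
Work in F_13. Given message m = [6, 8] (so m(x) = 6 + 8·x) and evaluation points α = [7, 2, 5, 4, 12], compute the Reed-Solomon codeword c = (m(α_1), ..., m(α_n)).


c = [10, 9, 7, 12, 11]

Message polynomial: m(x) = 6 + 8·x (mod 13).
For each evaluation point α_i, compute m(α_i) mod 13:
  α_1 = 7: Horner steps 8 → 10, so m(7) = 10.
  α_2 = 2: Horner steps 8 → 9, so m(2) = 9.
  α_3 = 5: Horner steps 8 → 7, so m(5) = 7.
  α_4 = 4: Horner steps 8 → 12, so m(4) = 12.
  α_5 = 12: Horner steps 8 → 11, so m(12) = 11.
Codeword c = [10, 9, 7, 12, 11] ∈ F_13^5.


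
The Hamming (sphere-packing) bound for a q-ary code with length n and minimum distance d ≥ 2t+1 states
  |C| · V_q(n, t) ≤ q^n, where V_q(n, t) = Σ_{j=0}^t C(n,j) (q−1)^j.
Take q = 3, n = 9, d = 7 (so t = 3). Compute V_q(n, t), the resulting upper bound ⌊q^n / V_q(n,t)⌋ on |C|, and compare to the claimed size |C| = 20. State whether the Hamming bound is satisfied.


V_q(n, t) = 835, q^n = 19683, Hamming bound = 23, |C| = 20 ≤ bound (satisfied).

Step 1: Compute V_q(n, t) = Σ_{j=0}^3 C(n, j) (q−1)^j.
  j = 0: C(9,0)·(2)^0 = 1·1 = 1.
  j = 1: C(9,1)·(2)^1 = 9·2 = 18.
  j = 2: C(9,2)·(2)^2 = 36·4 = 144.
  j = 3: C(9,3)·(2)^3 = 84·8 = 672.
  V_q(n, t) = 1 + 18 + 144 + 672 = 835.
Step 2: q^n = 3^9 = 19683.
Step 3: Hamming bound ⌊q^n / V_q(n,t)⌋ = ⌊19683/835⌋ = 23.
Step 4: Compare |C| = 20 to 23: satisfied.
The claimed |C| lies below the Hamming bound.


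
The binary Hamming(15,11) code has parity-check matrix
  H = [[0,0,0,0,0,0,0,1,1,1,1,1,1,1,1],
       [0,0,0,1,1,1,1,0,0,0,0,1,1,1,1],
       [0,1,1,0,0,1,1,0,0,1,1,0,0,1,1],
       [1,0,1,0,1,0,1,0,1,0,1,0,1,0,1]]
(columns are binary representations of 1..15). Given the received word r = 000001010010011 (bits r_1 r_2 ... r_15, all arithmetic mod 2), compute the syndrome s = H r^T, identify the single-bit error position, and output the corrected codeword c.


s = (0, 1, 0, 0)^T, error position = 4, corrected codeword c = 000101010010011

Compute s = H r^T mod 2 one row at a time:
  s_1 = 1 + 0 + 0 + 1 + 0 + 0 + 1 + 1 = 4 ≡ 0 (mod 2).
  s_2 = 0 + 0 + 1 + 0 + 0 + 0 + 1 + 1 = 3 ≡ 1 (mod 2).
  s_3 = 0 + 0 + 1 + 0 + 0 + 1 + 1 + 1 = 4 ≡ 0 (mod 2).
  s_4 = 0 + 0 + 0 + 0 + 0 + 1 + 0 + 1 = 2 ≡ 0 (mod 2).
s = (0, 1, 0, 0)^T — this equals column 4 of H (binary 0100), so error is at position 4.
Correct: flip bit 4 of r = 000001010010011 to get c = 000101010010011.


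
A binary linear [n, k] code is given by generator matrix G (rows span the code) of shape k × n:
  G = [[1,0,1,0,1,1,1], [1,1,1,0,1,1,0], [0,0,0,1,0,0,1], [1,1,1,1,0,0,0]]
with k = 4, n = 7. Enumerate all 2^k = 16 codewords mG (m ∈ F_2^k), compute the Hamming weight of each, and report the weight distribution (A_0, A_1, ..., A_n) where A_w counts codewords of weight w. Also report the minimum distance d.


Weight distribution: A_0 = 1, A_2 = 4, A_3 = 3, A_4 = 3, A_5 = 4, A_7 = 1. Minimum distance d = 2.

Enumerate all 2^4 = 16 messages m ∈ F_2^4.
For each, compute codeword c = mG in F_2^7, then tally its weight.
  m = 0000 → c = 0000000, weight = 0.
  m = 1000 → c = 1010111, weight = 5.
  m = 0100 → c = 1110110, weight = 5.
  m = 1100 → c = 0100001, weight = 2.
  m = 0010 → c = 0001001, weight = 2.
  m = 1010 → c = 1011110, weight = 5.
  m = 0110 → c = 1111111, weight = 7.
  m = 1110 → c = 0101000, weight = 2.
  m = 0001 → c = 1111000, weight = 4.
  m = 1001 → c = 0101111, weight = 5.
  m = 0101 → c = 0001110, weight = 3.
  m = 1101 → c = 1011001, weight = 4.
  m = 0011 → c = 1110001, weight = 4.
  m = 1011 → c = 0100110, weight = 3.
  m = 0111 → c = 0000111, weight = 3.
  m = 1111 → c = 1010000, weight = 2.
Tally weights:
  weight 0: 1 codewords.
  weight 2: 4 codewords.
  weight 3: 3 codewords.
  weight 4: 3 codewords.
  weight 5: 4 codewords.
  weight 7: 1 codewords.
Minimum distance d = smallest w > 0 with A_w > 0 = 2.
Sanity: Σ A_w = 16 = 2^4 = 16 ✓.


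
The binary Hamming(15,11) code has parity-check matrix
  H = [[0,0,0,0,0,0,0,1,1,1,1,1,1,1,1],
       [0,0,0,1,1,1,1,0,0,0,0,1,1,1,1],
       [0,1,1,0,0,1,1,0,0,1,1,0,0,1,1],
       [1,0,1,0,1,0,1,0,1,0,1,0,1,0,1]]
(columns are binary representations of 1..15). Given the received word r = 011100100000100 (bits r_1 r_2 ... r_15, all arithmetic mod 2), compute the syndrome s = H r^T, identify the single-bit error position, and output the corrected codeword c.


s = (1, 1, 1, 1)^T, error position = 15, corrected codeword c = 011100100000101

Compute s = H r^T mod 2 one row at a time:
  s_1 = 0 + 0 + 0 + 0 + 0 + 1 + 0 + 0 = 1 ≡ 1 (mod 2).
  s_2 = 1 + 0 + 0 + 1 + 0 + 1 + 0 + 0 = 3 ≡ 1 (mod 2).
  s_3 = 1 + 1 + 0 + 1 + 0 + 0 + 0 + 0 = 3 ≡ 1 (mod 2).
  s_4 = 0 + 1 + 0 + 1 + 0 + 0 + 1 + 0 = 3 ≡ 1 (mod 2).
s = (1, 1, 1, 1)^T — this equals column 15 of H (binary 1111), so error is at position 15.
Correct: flip bit 15 of r = 011100100000100 to get c = 011100100000101.


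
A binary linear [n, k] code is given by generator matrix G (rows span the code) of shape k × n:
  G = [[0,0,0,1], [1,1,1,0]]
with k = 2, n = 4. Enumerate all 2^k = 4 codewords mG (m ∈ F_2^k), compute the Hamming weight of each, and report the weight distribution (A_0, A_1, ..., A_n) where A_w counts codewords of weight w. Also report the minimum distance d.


Weight distribution: A_0 = 1, A_1 = 1, A_3 = 1, A_4 = 1. Minimum distance d = 1.

Enumerate all 2^2 = 4 messages m ∈ F_2^2.
For each, compute codeword c = mG in F_2^4, then tally its weight.
  m = 00 → c = 0000, weight = 0.
  m = 10 → c = 0001, weight = 1.
  m = 01 → c = 1110, weight = 3.
  m = 11 → c = 1111, weight = 4.
Tally weights:
  weight 0: 1 codewords.
  weight 1: 1 codewords.
  weight 3: 1 codewords.
  weight 4: 1 codewords.
Minimum distance d = smallest w > 0 with A_w > 0 = 1.
Sanity: Σ A_w = 4 = 2^2 = 4 ✓.


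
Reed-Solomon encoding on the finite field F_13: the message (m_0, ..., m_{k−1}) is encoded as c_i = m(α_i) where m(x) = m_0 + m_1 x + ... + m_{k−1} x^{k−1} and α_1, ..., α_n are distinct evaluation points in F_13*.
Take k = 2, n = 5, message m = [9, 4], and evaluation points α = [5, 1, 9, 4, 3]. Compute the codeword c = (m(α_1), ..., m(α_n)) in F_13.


c = [3, 0, 6, 12, 8]

Message polynomial: m(x) = 9 + 4·x (mod 13).
For each evaluation point α_i, compute m(α_i) mod 13:
  α_1 = 5: Horner steps 4 → 3, so m(5) = 3.
  α_2 = 1: Horner steps 4 → 0, so m(1) = 0.
  α_3 = 9: Horner steps 4 → 6, so m(9) = 6.
  α_4 = 4: Horner steps 4 → 12, so m(4) = 12.
  α_5 = 3: Horner steps 4 → 8, so m(3) = 8.
Codeword c = [3, 0, 6, 12, 8] ∈ F_13^5.


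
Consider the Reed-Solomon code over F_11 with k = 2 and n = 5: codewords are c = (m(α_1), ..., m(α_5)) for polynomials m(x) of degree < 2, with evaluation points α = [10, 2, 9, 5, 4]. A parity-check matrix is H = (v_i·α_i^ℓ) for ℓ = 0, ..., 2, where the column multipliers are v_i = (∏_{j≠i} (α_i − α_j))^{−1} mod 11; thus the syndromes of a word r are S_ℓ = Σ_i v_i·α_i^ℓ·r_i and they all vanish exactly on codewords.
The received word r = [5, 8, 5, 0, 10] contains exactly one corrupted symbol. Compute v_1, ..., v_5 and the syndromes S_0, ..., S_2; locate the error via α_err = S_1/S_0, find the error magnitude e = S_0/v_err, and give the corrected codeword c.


S = (4, 3, 5), error at position 3, error magnitude e = 1, c = [5, 8, 4, 0, 10].

Step 1: column multipliers v_i = (∏_{j≠i}(α_i − α_j))^{−1} mod 11.
  i = 1 (α = 10): (10−2)(10−9)(10−5)(10−4) = 8·1·5·6 = 240 ≡ 9, so v_1 = 9^{−1} = 5 (mod 11).
  i = 2 (α = 2): (2−10)(2−9)(2−5)(2−4) = (−8)·(−7)·(−3)·(−2) = 336 ≡ 6, so v_2 = 6^{−1} = 2 (mod 11).
  i = 3 (α = 9): (9−10)(9−2)(9−5)(9−4) = (−1)·7·4·5 = −140 ≡ 3, so v_3 = 3^{−1} = 4 (mod 11).
  i = 4 (α = 5): (5−10)(5−2)(5−9)(5−4) = (−5)·3·(−4)·1 = 60 ≡ 5, so v_4 = 5^{−1} = 9 (mod 11).
  i = 5 (α = 4): (4−10)(4−2)(4−9)(4−5) = (−6)·2·(−5)·(−1) = −60 ≡ 6, so v_5 = 6^{−1} = 2 (mod 11).
  v = [5, 2, 4, 9, 2].
Step 2: syndromes of r = [5, 8, 5, 0, 10] (all sums mod 11).
  S_0 = Σ v_i r_i = 5·5 + 2·8 + 4·5 + 9·0 + 2·10 = 81 ≡ 4.
  S_1 = Σ v_i α_i r_i = 5·10·5 + 2·2·8 + 4·9·5 + 9·5·0 + 2·4·10 = 542 ≡ 3.
  α_i^2 mod 11 = [1, 4, 4, 3, 5].
  S_2 = Σ v_i α_i^2 r_i = 5·1·5 + 2·4·8 + 4·4·5 + 9·3·0 + 2·5·10 = 269 ≡ 5.
  S = (4, 3, 5) ≠ 0, so r is not a codeword (an error is present).
Step 3: locate the error. For a single error e at position i, S_ℓ = v_i·e·α_i^ℓ, so α_err = S_1/S_0.
  S_0^{−1} = 4^{−1} = 3 (mod 11), so α_err = 3·3 = 9 ≡ 9 = α_3. Error position i = 3.
  Consistency check: S_2/S_1 = 5·4 = 20 ≡ 9 = α_err ✓ (single-error assumption holds).
Step 4: error magnitude e = S_0/v_3 = S_0·∏_{j≠3}(α_3 − α_j) = 4·3 = 12 ≡ 1 (mod 11).
Step 5: correct position 3: c_3 = r_3 − e = 5 − 1 ≡ 4 (mod 11). Hence c = [5, 8, 4, 0, 10].
  Check: interpolating c through the α_i gives m(x) = 6 + 1·x (degree < 2) with m(α_i) = c_i for every i, so c is indeed a codeword.


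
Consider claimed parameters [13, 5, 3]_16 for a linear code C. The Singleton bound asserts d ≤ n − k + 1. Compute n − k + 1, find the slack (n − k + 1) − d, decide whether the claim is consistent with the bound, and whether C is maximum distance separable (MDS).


Singleton RHS = n − k + 1 = 9, slack = 6, bound satisfied, not MDS.

Singleton bound: d ≤ n − k + 1.
Here n = 13, k = 5, so n − k + 1 = 9.
Given d = 3, check d ≤ 9: YES.
Slack = (n − k + 1) − d = 6.
The code is NOT MDS (slack = 6 > 0).
Description: the claimed parameters are [13, 5, 3]_16; such a code would be non-MDS.


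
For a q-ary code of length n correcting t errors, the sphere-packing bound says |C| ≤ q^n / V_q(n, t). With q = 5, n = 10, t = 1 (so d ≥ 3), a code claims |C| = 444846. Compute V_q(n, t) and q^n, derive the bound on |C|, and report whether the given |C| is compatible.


V_q(n, t) = 41, q^n = 9765625, Hamming bound = 238185, |C| = 444846 > bound (violated).

Step 1: Compute V_q(n, t) = Σ_{j=0}^1 C(n, j) (q−1)^j.
  j = 0: C(10,0)·(4)^0 = 1·1 = 1.
  j = 1: C(10,1)·(4)^1 = 10·4 = 40.
  V_q(n, t) = 1 + 40 = 41.
Step 2: q^n = 5^10 = 9765625.
Step 3: Hamming bound ⌊q^n / V_q(n,t)⌋ = ⌊9765625/41⌋ = 238185.
Step 4: Compare |C| = 444846 to 238185: violated.
The claimed |C| lies above the Hamming bound, so no 5-ary code of length 10 with d ≥ 3 can have 444846 codewords.


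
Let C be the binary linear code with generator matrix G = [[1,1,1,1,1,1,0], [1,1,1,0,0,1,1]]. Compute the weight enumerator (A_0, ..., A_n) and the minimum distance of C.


Weight distribution: A_0 = 1, A_3 = 1, A_5 = 1, A_6 = 1. Minimum distance d = 3.

Enumerate all 2^2 = 4 messages m ∈ F_2^2.
For each, compute codeword c = mG in F_2^7, then tally its weight.
  m = 00 → c = 0000000, weight = 0.
  m = 10 → c = 1111110, weight = 6.
  m = 01 → c = 1110011, weight = 5.
  m = 11 → c = 0001101, weight = 3.
Tally weights:
  weight 0: 1 codewords.
  weight 3: 1 codewords.
  weight 5: 1 codewords.
  weight 6: 1 codewords.
Minimum distance d = smallest w > 0 with A_w > 0 = 3.
Sanity: Σ A_w = 4 = 2^2 = 4 ✓.


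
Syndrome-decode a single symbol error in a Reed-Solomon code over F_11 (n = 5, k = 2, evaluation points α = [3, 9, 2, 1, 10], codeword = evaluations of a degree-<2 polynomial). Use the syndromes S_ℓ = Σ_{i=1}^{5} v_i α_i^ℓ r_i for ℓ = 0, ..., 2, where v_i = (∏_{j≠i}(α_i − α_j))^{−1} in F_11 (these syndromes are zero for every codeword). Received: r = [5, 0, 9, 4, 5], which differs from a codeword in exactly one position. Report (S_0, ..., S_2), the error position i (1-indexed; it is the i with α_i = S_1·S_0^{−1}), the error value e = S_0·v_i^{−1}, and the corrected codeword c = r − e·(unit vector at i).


S = (5, 4, 1), error at position 1, error magnitude e = 2, c = [3, 0, 9, 4, 5].

Step 1: column multipliers v_i = (∏_{j≠i}(α_i − α_j))^{−1} mod 11.
  i = 1 (α = 3): (3−9)(3−2)(3−1)(3−10) = (−6)·1·2·(−7) = 84 ≡ 7, so v_1 = 7^{−1} = 8 (mod 11).
  i = 2 (α = 9): (9−3)(9−2)(9−1)(9−10) = 6·7·8·(−1) = −336 ≡ 5, so v_2 = 5^{−1} = 9 (mod 11).
  i = 3 (α = 2): (2−3)(2−9)(2−1)(2−10) = (−1)·(−7)·1·(−8) = −56 ≡ 10, so v_3 = 10^{−1} = 10 (mod 11).
  i = 4 (α = 1): (1−3)(1−9)(1−2)(1−10) = (−2)·(−8)·(−1)·(−9) = 144 ≡ 1, so v_4 = 1^{−1} = 1 (mod 11).
  i = 5 (α = 10): (10−3)(10−9)(10−2)(10−1) = 7·1·8·9 = 504 ≡ 9, so v_5 = 9^{−1} = 5 (mod 11).
  v = [8, 9, 10, 1, 5].
Step 2: syndromes of r = [5, 0, 9, 4, 5] (all sums mod 11).
  S_0 = Σ v_i r_i = 8·5 + 9·0 + 10·9 + 1·4 + 5·5 = 159 ≡ 5.
  S_1 = Σ v_i α_i r_i = 8·3·5 + 9·9·0 + 10·2·9 + 1·1·4 + 5·10·5 = 554 ≡ 4.
  α_i^2 mod 11 = [9, 4, 4, 1, 1].
  S_2 = Σ v_i α_i^2 r_i = 8·9·5 + 9·4·0 + 10·4·9 + 1·1·4 + 5·1·5 = 749 ≡ 1.
  S = (5, 4, 1) ≠ 0, so r is not a codeword (an error is present).
Step 3: locate the error. For a single error e at position i, S_ℓ = v_i·e·α_i^ℓ, so α_err = S_1/S_0.
  S_0^{−1} = 5^{−1} = 9 (mod 11), so α_err = 4·9 = 36 ≡ 3 = α_1. Error position i = 1.
  Consistency check: S_2/S_1 = 1·3 = 3 ≡ 3 = α_err ✓ (single-error assumption holds).
Step 4: error magnitude e = S_0/v_1 = S_0·∏_{j≠1}(α_1 − α_j) = 5·7 = 35 ≡ 2 (mod 11).
Step 5: correct position 1: c_1 = r_1 − e = 5 − 2 ≡ 3 (mod 11). Hence c = [3, 0, 9, 4, 5].
  Check: interpolating c through the α_i gives m(x) = 10 + 5·x (degree < 2) with m(α_i) = c_i for every i, so c is indeed a codeword.


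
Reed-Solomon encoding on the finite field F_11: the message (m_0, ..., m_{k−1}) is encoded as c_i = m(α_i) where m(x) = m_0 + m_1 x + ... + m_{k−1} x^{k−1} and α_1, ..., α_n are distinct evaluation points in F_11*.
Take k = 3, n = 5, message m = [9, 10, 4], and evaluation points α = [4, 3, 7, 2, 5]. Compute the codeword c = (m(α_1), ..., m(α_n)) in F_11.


c = [3, 9, 0, 1, 5]

Message polynomial: m(x) = 9 + 10·x + 4·x^2 (mod 11).
For each evaluation point α_i, compute m(α_i) mod 11:
  α_1 = 4: Horner steps 4 → 4 → 3, so m(4) = 3.
  α_2 = 3: Horner steps 4 → 0 → 9, so m(3) = 9.
  α_3 = 7: Horner steps 4 → 5 → 0, so m(7) = 0.
  α_4 = 2: Horner steps 4 → 7 → 1, so m(2) = 1.
  α_5 = 5: Horner steps 4 → 8 → 5, so m(5) = 5.
Codeword c = [3, 9, 0, 1, 5] ∈ F_11^5.


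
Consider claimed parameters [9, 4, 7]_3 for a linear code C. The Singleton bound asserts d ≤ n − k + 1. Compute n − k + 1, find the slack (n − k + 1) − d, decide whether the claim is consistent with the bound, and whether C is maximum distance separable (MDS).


Singleton RHS = n − k + 1 = 6, slack = -1, bound violated (no such code; not MDS).

Singleton bound: d ≤ n − k + 1.
Here n = 9, k = 4, so n − k + 1 = 6.
Given d = 7, check d ≤ 6: NO.
Slack = (n − k + 1) − d = -1.
The slack is negative: d = 7 exceeds n − k + 1 = 6 by 1, so the Singleton bound is violated and no linear [9, 4, 7]_3 code can exist. In particular it is not MDS (MDS requires d = n − k + 1 exactly).
Description: the claimed parameters are [9, 4, 7]_3; such a code would be impossible (violates the Singleton bound).


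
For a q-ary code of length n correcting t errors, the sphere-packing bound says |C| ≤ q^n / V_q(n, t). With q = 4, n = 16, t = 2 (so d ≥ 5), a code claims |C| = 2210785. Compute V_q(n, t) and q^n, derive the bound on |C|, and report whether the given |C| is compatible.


V_q(n, t) = 1129, q^n = 4294967296, Hamming bound = 3804222, |C| = 2210785 ≤ bound (satisfied).

Step 1: Compute V_q(n, t) = Σ_{j=0}^2 C(n, j) (q−1)^j.
  j = 0: C(16,0)·(3)^0 = 1·1 = 1.
  j = 1: C(16,1)·(3)^1 = 16·3 = 48.
  j = 2: C(16,2)·(3)^2 = 120·9 = 1080.
  V_q(n, t) = 1 + 48 + 1080 = 1129.
Step 2: q^n = 4^16 = 4294967296.
Step 3: Hamming bound ⌊q^n / V_q(n,t)⌋ = ⌊4294967296/1129⌋ = 3804222.
Step 4: Compare |C| = 2210785 to 3804222: satisfied.
The claimed |C| lies below the Hamming bound.


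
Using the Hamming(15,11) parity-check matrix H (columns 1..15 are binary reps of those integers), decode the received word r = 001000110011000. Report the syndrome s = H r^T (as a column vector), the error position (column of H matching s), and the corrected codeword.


s = (1, 0, 1, 1)^T, error position = 11, corrected codeword c = 001000110001000

Compute s = H r^T mod 2 one row at a time:
  s_1 = 1 + 0 + 0 + 1 + 1 + 0 + 0 + 0 = 3 ≡ 1 (mod 2).
  s_2 = 0 + 0 + 0 + 1 + 1 + 0 + 0 + 0 = 2 ≡ 0 (mod 2).
  s_3 = 0 + 1 + 0 + 1 + 0 + 1 + 0 + 0 = 3 ≡ 1 (mod 2).
  s_4 = 0 + 1 + 0 + 1 + 0 + 1 + 0 + 0 = 3 ≡ 1 (mod 2).
s = (1, 0, 1, 1)^T — this equals column 11 of H (binary 1011), so error is at position 11.
Correct: flip bit 11 of r = 001000110011000 to get c = 001000110001000.


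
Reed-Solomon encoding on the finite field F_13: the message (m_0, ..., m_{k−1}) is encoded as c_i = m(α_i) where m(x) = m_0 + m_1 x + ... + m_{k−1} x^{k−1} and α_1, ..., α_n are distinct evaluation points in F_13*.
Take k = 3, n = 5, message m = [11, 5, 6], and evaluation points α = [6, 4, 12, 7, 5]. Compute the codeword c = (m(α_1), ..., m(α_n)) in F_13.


c = [10, 10, 12, 2, 4]

Message polynomial: m(x) = 11 + 5·x + 6·x^2 (mod 13).
For each evaluation point α_i, compute m(α_i) mod 13:
  α_1 = 6: Horner steps 6 → 2 → 10, so m(6) = 10.
  α_2 = 4: Horner steps 6 → 3 → 10, so m(4) = 10.
  α_3 = 12: Horner steps 6 → 12 → 12, so m(12) = 12.
  α_4 = 7: Horner steps 6 → 8 → 2, so m(7) = 2.
  α_5 = 5: Horner steps 6 → 9 → 4, so m(5) = 4.
Codeword c = [10, 10, 12, 2, 4] ∈ F_13^5.
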